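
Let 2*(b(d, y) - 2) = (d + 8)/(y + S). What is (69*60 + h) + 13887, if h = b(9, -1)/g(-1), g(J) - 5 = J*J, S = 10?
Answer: 1946969/108 ≈ 18028.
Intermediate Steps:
g(J) = 5 + J² (g(J) = 5 + J*J = 5 + J²)
b(d, y) = 2 + (8 + d)/(2*(10 + y)) (b(d, y) = 2 + ((d + 8)/(y + 10))/2 = 2 + ((8 + d)/(10 + y))/2 = 2 + (8 + d)/(2*(10 + y)))
h = 53/108 (h = ((48 + 9 + 4*(-1))/(2*(10 - 1)))/(5 + (-1)²) = ((½)*(48 + 9 - 4)/9)/(5 + 1) = ((½)*(⅑)*53)/6 = (53/18)*(⅙) = 53/108 ≈ 0.49074)
(69*60 + h) + 13887 = (69*60 + 53/108) + 13887 = (4140 + 53/108) + 13887 = 447173/108 + 13887 = 1946969/108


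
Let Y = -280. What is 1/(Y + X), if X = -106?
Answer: -1/386 ≈ -0.0025907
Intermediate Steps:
1/(Y + X) = 1/(-280 - 106) = 1/(-386) = -1/386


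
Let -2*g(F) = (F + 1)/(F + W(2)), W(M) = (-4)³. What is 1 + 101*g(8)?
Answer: 1021/112 ≈ 9.1161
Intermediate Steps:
W(M) = -64
g(F) = -(1 + F)/(2*(-64 + F)) (g(F) = -(F + 1)/(2*(F - 64)) = -(1 + F)/(2*(-64 + F)))
1 + 101*g(8) = 1 + 101*((-1 - 1*8)/(2*(-64 + 8))) = 1 + 101*((½)*(-1 - 8)/(-56)) = 1 + 101*((½)*(-1/56)*(-9)) = 1 + 101*(9/112) = 1 + 909/112 = 1021/112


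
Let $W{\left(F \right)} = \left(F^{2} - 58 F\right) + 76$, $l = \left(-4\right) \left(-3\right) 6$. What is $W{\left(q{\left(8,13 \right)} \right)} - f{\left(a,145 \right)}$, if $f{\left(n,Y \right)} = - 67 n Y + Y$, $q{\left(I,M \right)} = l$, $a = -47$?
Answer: $-455666$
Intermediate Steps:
$l = 72$ ($l = 12 \cdot 6 = 72$)
$q{\left(I,M \right)} = 72$
$f{\left(n,Y \right)} = Y - 67 Y n$ ($f{\left(n,Y \right)} = - 67 Y n + Y = Y - 67 Y n$)
$W{\left(F \right)} = 76 + F^{2} - 58 F$
$W{\left(q{\left(8,13 \right)} \right)} - f{\left(a,145 \right)} = \left(76 + 72^{2} - 4176\right) - 145 \left(1 - -3149\right) = \left(76 + 5184 - 4176\right) - 145 \left(1 + 3149\right) = 1084 - 145 \cdot 3150 = 1084 - 456750 = -455666$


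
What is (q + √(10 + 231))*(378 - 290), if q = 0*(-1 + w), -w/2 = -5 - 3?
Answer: 88*√241 ≈ 1366.1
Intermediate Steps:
w = 16 (w = -2*(-5 - 3) = -2*(-8) = 16)
q = 0 (q = 0*(-1 + 16) = 0*15 = 0)
(q + √(10 + 231))*(378 - 290) = (0 + √(10 + 231))*(378 - 290) = (0 + √241)*88 = √241*88 = 88*√241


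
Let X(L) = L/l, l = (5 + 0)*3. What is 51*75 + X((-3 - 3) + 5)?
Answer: 57374/15 ≈ 3824.9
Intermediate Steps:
l = 15 (l = 5*3 = 15)
X(L) = L/15
51*75 + X((-3 - 3) + 5) = 51*75 + ((-3 - 3) + 5)/15 = 3825 + (-6 + 5)/15 = 3825 + (1/15)*(-1) = 3825 - 1/15 = 57374/15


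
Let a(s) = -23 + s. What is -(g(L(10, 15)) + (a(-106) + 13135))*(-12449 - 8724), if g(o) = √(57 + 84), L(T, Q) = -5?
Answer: 275376038 + 21173*√141 ≈ 2.7563e+8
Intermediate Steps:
g(o) = √141
-(g(L(10, 15)) + (a(-106) + 13135))*(-12449 - 8724) = -(√141 + ((-23 - 106) + 13135))*(-12449 - 8724) = -(√141 + (-129 + 13135))*(-21173) = -(√141 + 13006)*(-21173) = -(13006 + √141)*(-21173) = -(-275376038 - 21173*√141) = 275376038 + 21173*√141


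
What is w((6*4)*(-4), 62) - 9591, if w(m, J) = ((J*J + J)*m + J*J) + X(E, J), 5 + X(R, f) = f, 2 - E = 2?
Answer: -380666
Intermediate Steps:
E = 0 (E = 2 - 1*2 = 2 - 2 = 0)
X(R, f) = -5 + f
w(m, J) = -5 + J + J² + m*(J + J²) (w(m, J) = ((J*J + J)*m + J*J) + (-5 + J) = ((J² + J)*m + J²) + (-5 + J) = ((J + J²)*m + J²) + (-5 + J) = (m*(J + J²) + J²) + (-5 + J) = (J² + m*(J + J²)) + (-5 + J) = -5 + J + J² + m*(J + J²))
w((6*4)*(-4), 62) - 9591 = (-5 + 62 + 62² + 62*((6*4)*(-4)) + ((6*4)*(-4))*62²) - 9591 = (-5 + 62 + 3844 + 62*(24*(-4)) + (24*(-4))*3844) - 9591 = (-5 + 62 + 3844 + 62*(-96) - 96*3844) - 9591 = (-5 + 62 + 3844 - 5952 - 369024) - 9591 = -371075 - 9591 = -380666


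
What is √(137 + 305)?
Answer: √442 ≈ 21.024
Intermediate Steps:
√(137 + 305) = √442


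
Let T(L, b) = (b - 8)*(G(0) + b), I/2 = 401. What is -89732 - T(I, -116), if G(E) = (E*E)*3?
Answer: -104116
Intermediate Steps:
I = 802 (I = 2*401 = 802)
G(E) = 3*E**2 (G(E) = E**2*3 = 3*E**2)
T(L, b) = b*(-8 + b) (T(L, b) = (b - 8)*(3*0**2 + b) = (-8 + b)*(3*0 + b) = (-8 + b)*(0 + b) = (-8 + b)*b = b*(-8 + b))
-89732 - T(I, -116) = -89732 - (-116)*(-8 - 116) = -89732 - (-116)*(-124) = -89732 - 1*14384 = -89732 - 14384 = -104116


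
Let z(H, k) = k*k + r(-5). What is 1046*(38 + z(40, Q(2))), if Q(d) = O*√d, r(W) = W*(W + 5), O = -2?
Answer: 48116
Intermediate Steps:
r(W) = W*(5 + W)
Q(d) = -2*√d
z(H, k) = k² (z(H, k) = k*k - 5*(5 - 5) = k² - 5*0 = k² + 0 = k²)
1046*(38 + z(40, Q(2))) = 1046*(38 + (-2*√2)²) = 1046*(38 + 8) = 1046*46 = 48116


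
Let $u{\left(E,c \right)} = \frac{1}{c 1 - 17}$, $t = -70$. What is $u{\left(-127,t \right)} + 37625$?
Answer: $\frac{3273374}{87} \approx 37625.0$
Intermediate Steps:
$u{\left(E,c \right)} = \frac{1}{-17 + c}$ ($u{\left(E,c \right)} = \frac{1}{c - 17} = \frac{1}{-17 + c}$)
$u{\left(-127,t \right)} + 37625 = \frac{1}{-17 - 70} + 37625 = \frac{1}{-87} + 37625 = - \frac{1}{87} + 37625 = \frac{3273374}{87}$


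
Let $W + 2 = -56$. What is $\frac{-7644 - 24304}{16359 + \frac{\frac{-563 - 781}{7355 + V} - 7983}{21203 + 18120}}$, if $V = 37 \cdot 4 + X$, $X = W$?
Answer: $- \frac{4676544006890}{2394598535043} \approx -1.953$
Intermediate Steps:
$W = -58$ ($W = -2 - 56 = -58$)
$X = -58$
$V = 90$ ($V = 37 \cdot 4 - 58 = 148 - 58 = 90$)
$\frac{-7644 - 24304}{16359 + \frac{\frac{-563 - 781}{7355 + V} - 7983}{21203 + 18120}} = \frac{-7644 - 24304}{16359 + \frac{\frac{-563 - 781}{7355 + 90} - 7983}{21203 + 18120}} = - \frac{31948}{16359 + \frac{- \frac{1344}{7445} - 7983}{39323}} = - \frac{31948}{16359 + \left(\left(-1344\right) \frac{1}{7445} - 7983\right) \frac{1}{39323}} = - \frac{31948}{16359 + \left(- \frac{1344}{7445} - 7983\right) \frac{1}{39323}} = - \frac{31948}{16359 - \frac{59434779}{292759735}} = - \frac{31948}{\frac{4789197070086}{292759735}} = \left(-31948\right) \frac{292759735}{4789197070086} = - \frac{4676544006890}{2394598535043}$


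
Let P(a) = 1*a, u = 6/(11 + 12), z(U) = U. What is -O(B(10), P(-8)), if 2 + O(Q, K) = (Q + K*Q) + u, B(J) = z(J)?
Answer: 1650/23 ≈ 71.739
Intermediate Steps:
B(J) = J
u = 6/23 ≈ 0.26087
P(a) = a
O(Q, K) = -40/23 + Q + K*Q (O(Q, K) = -2 + ((Q + K*Q) + 6/23) = -2 + (6/23 + Q + K*Q) = -40/23 + Q + K*Q)
-O(B(10), P(-8)) = -(-40/23 + 10 - 8*10) = -(-40/23 + 10 - 80) = -1*(-1650/23) = 1650/23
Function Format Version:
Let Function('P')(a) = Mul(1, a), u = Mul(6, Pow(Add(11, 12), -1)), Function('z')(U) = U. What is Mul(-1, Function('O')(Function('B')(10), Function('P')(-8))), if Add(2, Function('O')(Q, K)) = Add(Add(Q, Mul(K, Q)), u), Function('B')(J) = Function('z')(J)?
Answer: Rational(1650, 23) ≈ 71.739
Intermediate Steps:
Function('B')(J) = J
u = Rational(6, 23) (u = Mul(6, Pow(23, -1)) = Mul(6, Rational(1, 23)) = Rational(6, 23) ≈ 0.26087)
Function('P')(a) = a
Function('O')(Q, K) = Add(Rational(-40, 23), Q, Mul(K, Q)) (Function('O')(Q, K) = Add(-2, Add(Add(Q, Mul(K, Q)), Rational(6, 23))) = Add(-2, Add(Rational(6, 23), Q, Mul(K, Q))) = Add(Rational(-40, 23), Q, Mul(K, Q)))
Mul(-1, Function('O')(Function('B')(10), Function('P')(-8))) = Mul(-1, Add(Rational(-40, 23), 10, Mul(-8, 10))) = Mul(-1, Add(Rational(-40, 23), 10, -80)) = Mul(-1, Rational(-1650, 23)) = Rational(1650, 23)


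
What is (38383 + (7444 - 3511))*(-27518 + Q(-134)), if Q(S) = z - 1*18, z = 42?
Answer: -1163436104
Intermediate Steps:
Q(S) = 24 (Q(S) = 42 - 1*18 = 42 - 18 = 24)
(38383 + (7444 - 3511))*(-27518 + Q(-134)) = (38383 + (7444 - 3511))*(-27518 + 24) = (38383 + 3933)*(-27494) = 42316*(-27494) = -1163436104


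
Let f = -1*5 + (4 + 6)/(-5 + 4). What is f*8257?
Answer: -123855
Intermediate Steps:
f = -15 (f = -5 + 10/(-1) = -5 + 10*(-1) = -5 - 10 = -15)
f*8257 = -15*8257 = -123855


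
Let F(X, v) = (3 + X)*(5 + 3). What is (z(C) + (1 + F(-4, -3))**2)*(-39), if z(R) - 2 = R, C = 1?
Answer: -2028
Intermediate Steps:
F(X, v) = 24 + 8*X (F(X, v) = (3 + X)*8 = 24 + 8*X)
z(R) = 2 + R
(z(C) + (1 + F(-4, -3))**2)*(-39) = ((2 + 1) + (1 + (24 + 8*(-4)))**2)*(-39) = (3 + (1 + (24 - 32))**2)*(-39) = (3 + (1 - 8)**2)*(-39) = (3 + (-7)**2)*(-39) = (3 + 49)*(-39) = 52*(-39) = -2028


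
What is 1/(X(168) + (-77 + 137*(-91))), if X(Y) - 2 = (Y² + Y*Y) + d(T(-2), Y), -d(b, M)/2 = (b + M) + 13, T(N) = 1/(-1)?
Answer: 1/43546 ≈ 2.2964e-5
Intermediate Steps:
T(N) = -1
d(b, M) = -26 - 2*M - 2*b (d(b, M) = -2*((b + M) + 13) = -2*((M + b) + 13) = -2*(13 + M + b) = -26 - 2*M - 2*b)
X(Y) = -22 - 2*Y + 2*Y² (X(Y) = 2 + ((Y² + Y*Y) + (-26 - 2*Y - 2*(-1))) = 2 + ((Y² + Y²) + (-26 - 2*Y + 2)) = 2 + (2*Y² + (-24 - 2*Y)) = 2 + (-24 - 2*Y + 2*Y²) = -22 - 2*Y + 2*Y²)
1/(X(168) + (-77 + 137*(-91))) = 1/((-22 - 2*168 + 2*168²) + (-77 + 137*(-91))) = 1/((-22 - 336 + 2*28224) + (-77 - 12467)) = 1/((-22 - 336 + 56448) - 12544) = 1/(56090 - 12544) = 1/43546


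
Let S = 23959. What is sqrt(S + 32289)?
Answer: 2*sqrt(14062) ≈ 237.17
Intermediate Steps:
sqrt(S + 32289) = sqrt(23959 + 32289) = sqrt(56248) = 2*sqrt(14062)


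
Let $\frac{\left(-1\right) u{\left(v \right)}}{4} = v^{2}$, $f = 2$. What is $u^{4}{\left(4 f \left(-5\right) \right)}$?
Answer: $1677721600000000$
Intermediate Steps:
$u{\left(v \right)} = - 4 v^{2}$
$u^{4}{\left(4 f \left(-5\right) \right)} = \left(- 4 \left(4 \cdot 2 \left(-5\right)\right)^{2}\right)^{4} = \left(- 4 \left(8 \left(-5\right)\right)^{2}\right)^{4} = \left(- 4 \left(-40\right)^{2}\right)^{4} = \left(\left(-4\right) 1600\right)^{4} = \left(-6400\right)^{4} = 1677721600000000$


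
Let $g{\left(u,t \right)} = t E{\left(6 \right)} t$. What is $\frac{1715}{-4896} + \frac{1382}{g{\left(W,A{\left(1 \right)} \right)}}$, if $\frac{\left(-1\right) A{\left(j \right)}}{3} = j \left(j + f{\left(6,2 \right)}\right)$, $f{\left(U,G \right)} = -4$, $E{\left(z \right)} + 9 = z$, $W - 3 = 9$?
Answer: $- \frac{798113}{132192} \approx -6.0375$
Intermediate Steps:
$W = 12$ ($W = 3 + 9 = 12$)
$E{\left(z \right)} = -9 + z$
$A{\left(j \right)} = - 3 j \left(-4 + j\right)$ ($A{\left(j \right)} = - 3 j \left(j - 4\right) = - 3 j \left(-4 + j\right)$)
$g{\left(u,t \right)} = - 3 t^{2}$ ($g{\left(u,t \right)} = t \left(-9 + 6\right) t = t \left(-3\right) t = - 3 t t = - 3 t^{2}$)
$\frac{1715}{-4896} + \frac{1382}{g{\left(W,A{\left(1 \right)} \right)}} = \frac{1715}{-4896} + \frac{1382}{\left(-3\right) \left(3 \cdot 1 \left(4 - 1\right)\right)^{2}} = 1715 \left(- \frac{1}{4896}\right) + \frac{1382}{\left(-3\right) \left(3 \cdot 1 \left(4 - 1\right)\right)^{2}} = - \frac{1715}{4896} + \frac{1382}{\left(-3\right) \left(3 \cdot 1 \cdot 3\right)^{2}} = - \frac{1715}{4896} + \frac{1382}{\left(-3\right) 9^{2}} = - \frac{1715}{4896} + \frac{1382}{\left(-3\right) 81} = - \frac{1715}{4896} + \frac{1382}{-243} = - \frac{1715}{4896} + 1382 \left(- \frac{1}{243}\right) = - \frac{1715}{4896} - \frac{1382}{243} = - \frac{798113}{132192}$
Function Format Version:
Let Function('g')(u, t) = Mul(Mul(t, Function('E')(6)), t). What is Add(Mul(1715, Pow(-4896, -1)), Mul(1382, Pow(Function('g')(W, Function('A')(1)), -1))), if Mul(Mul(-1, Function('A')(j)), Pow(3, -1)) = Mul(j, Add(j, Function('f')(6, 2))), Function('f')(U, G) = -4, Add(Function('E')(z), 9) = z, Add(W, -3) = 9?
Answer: Rational(-798113, 132192) ≈ -6.0375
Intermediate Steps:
W = 12 (W = Add(3, 9) = 12)
Function('E')(z) = Add(-9, z)
Function('A')(j) = Mul(-3, j, Add(-4, j)) (Function('A')(j) = Mul(-3, Mul(j, Add(j, -4))) = Mul(-3, Mul(j, Add(-4, j))) = Mul(-3, j, Add(-4, j)))
Function('g')(u, t) = Mul(-3, Pow(t, 2)) (Function('g')(u, t) = Mul(Mul(t, Add(-9, 6)), t) = Mul(Mul(t, -3), t) = Mul(Mul(-3, t), t) = Mul(-3, Pow(t, 2)))
Add(Mul(1715, Pow(-4896, -1)), Mul(1382, Pow(Function('g')(W, Function('A')(1)), -1))) = Add(Mul(1715, Pow(-4896, -1)), Mul(1382, Pow(Mul(-3, Pow(Mul(3, 1, Add(4, Mul(-1, 1))), 2)), -1))) = Add(Mul(1715, Rational(-1, 4896)), Mul(1382, Pow(Mul(-3, Pow(Mul(3, 1, Add(4, -1)), 2)), -1))) = Add(Rational(-1715, 4896), Mul(1382, Pow(Mul(-3, Pow(Mul(3, 1, 3), 2)), -1))) = Add(Rational(-1715, 4896), Mul(1382, Pow(Mul(-3, Pow(9, 2)), -1))) = Add(Rational(-1715, 4896), Mul(1382, Pow(Mul(-3, 81), -1))) = Add(Rational(-1715, 4896), Mul(1382, Pow(-243, -1))) = Add(Rational(-1715, 4896), Mul(1382, Rational(-1, 243))) = Add(Rational(-1715, 4896), Rational(-1382, 243)) = Rational(-798113, 132192)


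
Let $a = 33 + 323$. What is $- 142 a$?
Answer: $-50552$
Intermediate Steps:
$a = 356$
$- 142 a = \left(-142\right) 356 = -50552$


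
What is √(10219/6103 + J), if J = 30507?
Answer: 2*√284086166830/6103 ≈ 174.67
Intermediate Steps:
√(10219/6103 + J) = √(10219/6103 + 30507) = √(186194440/6103) = 2*√284086166830/6103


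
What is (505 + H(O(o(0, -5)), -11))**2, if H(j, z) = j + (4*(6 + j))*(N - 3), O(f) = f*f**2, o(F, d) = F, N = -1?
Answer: 167281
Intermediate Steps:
O(f) = f**3
H(j, z) = -96 - 15*j (H(j, z) = j + (4*(6 + j))*(-1 - 3) = j + (24 + 4*j)*(-4) = j + (-96 - 16*j) = -96 - 15*j)
(505 + H(O(o(0, -5)), -11))**2 = (505 + (-96 - 15*0**3))**2 = (505 + (-96 - 15*0))**2 = (505 + (-96 + 0))**2 = (505 - 96)**2 = 409**2 = 167281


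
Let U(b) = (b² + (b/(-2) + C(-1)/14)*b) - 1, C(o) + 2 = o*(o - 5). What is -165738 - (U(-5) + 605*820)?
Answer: -9265873/14 ≈ -6.6185e+5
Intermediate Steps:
C(o) = -2 + o*(-5 + o) (C(o) = -2 + o*(o - 5) = -2 + o*(-5 + o))
U(b) = -1 + b² + b*(2/7 - b/2) (U(b) = (b² + (b/(-2) + (-2 + (-1)² - 5*(-1))/14)*b) - 1 = (b² + (b*(-½) + (-2 + 1 + 5)*(1/14))*b) - 1 = (b² + (-b/2 + 4*(1/14))*b) - 1 = (b² + (-b/2 + 2/7)*b) - 1 = (b² + (2/7 - b/2)*b) - 1 = (b² + b*(2/7 - b/2)) - 1 = -1 + b² + b*(2/7 - b/2))
-165738 - (U(-5) + 605*820) = -165738 - ((-1 + (½)*(-5)² + (2/7)*(-5)) + 605*820) = -165738 - ((-1 + (½)*25 - 10/7) + 496100) = -165738 - ((-1 + 25/2 - 10/7) + 496100) = -165738 - (141/14 + 496100) = -165738 - 1*6945541/14 = -165738 - 6945541/14 = -9265873/14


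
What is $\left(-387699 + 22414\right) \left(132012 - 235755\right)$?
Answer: $37895761755$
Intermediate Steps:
$\left(-387699 + 22414\right) \left(132012 - 235755\right) = \left(-365285\right) \left(-103743\right) = 37895761755$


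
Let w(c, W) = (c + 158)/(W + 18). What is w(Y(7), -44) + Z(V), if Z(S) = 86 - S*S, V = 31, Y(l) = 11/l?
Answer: -160367/182 ≈ -881.14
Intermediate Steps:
w(c, W) = (158 + c)/(18 + W)
Z(S) = 86 - S²
w(Y(7), -44) + Z(V) = (158 + 11/7)/(18 - 44) + (86 - 1*31²) = (158 + 11*(⅐))/(-26) + (86 - 1*961) = -(158 + 11/7)/26 + (86 - 961) = -1/26*1117/7 - 875 = -1117/182 - 875 = -160367/182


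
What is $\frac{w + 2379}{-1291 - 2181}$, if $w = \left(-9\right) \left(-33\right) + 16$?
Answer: $- \frac{673}{868} \approx -0.77535$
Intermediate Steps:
$w = 313$ ($w = 297 + 16 = 313$)
$\frac{w + 2379}{-1291 - 2181} = \frac{313 + 2379}{-1291 - 2181} = \frac{2692}{-3472} = 2692 \left(- \frac{1}{3472}\right) = - \frac{673}{868}$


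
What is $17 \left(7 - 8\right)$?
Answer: $-17$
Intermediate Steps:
$17 \left(7 - 8\right) = 17 \left(-1\right) = -17$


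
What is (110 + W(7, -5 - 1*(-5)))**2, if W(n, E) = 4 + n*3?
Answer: 18225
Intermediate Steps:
W(n, E) = 4 + 3*n
(110 + W(7, -5 - 1*(-5)))**2 = (110 + (4 + 3*7))**2 = (110 + (4 + 21))**2 = (110 + 25)**2 = 135**2 = 18225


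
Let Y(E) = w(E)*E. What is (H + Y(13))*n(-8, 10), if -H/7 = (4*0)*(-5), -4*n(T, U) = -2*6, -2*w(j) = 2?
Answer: -39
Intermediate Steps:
w(j) = -1 (w(j) = -½*2 = -1)
n(T, U) = 3 (n(T, U) = -(-1)*6/2 = -¼*(-12) = 3)
Y(E) = -E
H = 0 (H = -7*4*0*(-5) = -0*(-5) = -7*0 = 0)
(H + Y(13))*n(-8, 10) = (0 - 1*13)*3 = (0 - 13)*3 = -13*3 = -39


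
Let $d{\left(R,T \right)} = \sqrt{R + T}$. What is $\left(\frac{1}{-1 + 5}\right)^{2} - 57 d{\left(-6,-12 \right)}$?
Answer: $\frac{1}{16} - 171 i \sqrt{2} \approx 0.0625 - 241.83 i$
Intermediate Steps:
$\left(\frac{1}{-1 + 5}\right)^{2} - 57 d{\left(-6,-12 \right)} = \left(\frac{1}{-1 + 5}\right)^{2} - 57 \sqrt{-6 - 12} = \left(\frac{1}{4}\right)^{2} - 57 \sqrt{-18} = \left(\frac{1}{4}\right)^{2} - 57 \cdot 3 i \sqrt{2} = \frac{1}{16} - 171 i \sqrt{2}$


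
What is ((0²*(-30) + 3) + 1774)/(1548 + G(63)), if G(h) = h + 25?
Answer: 1777/1636 ≈ 1.0862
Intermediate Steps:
G(h) = 25 + h
((0²*(-30) + 3) + 1774)/(1548 + G(63)) = ((0²*(-30) + 3) + 1774)/(1548 + (25 + 63)) = ((0*(-30) + 3) + 1774)/(1548 + 88) = ((0 + 3) + 1774)/1636 = (3 + 1774)*(1/1636) = 1777*(1/1636) = 1777/1636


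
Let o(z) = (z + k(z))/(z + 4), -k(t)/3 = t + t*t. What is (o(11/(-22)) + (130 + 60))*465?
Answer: 1237365/14 ≈ 88383.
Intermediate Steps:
k(t) = -3*t - 3*t² (k(t) = -3*(t + t*t) = -3*(t + t²) = -3*t - 3*t²)
o(z) = (z - 3*z*(1 + z))/(4 + z) (o(z) = (z - 3*z*(1 + z))/(z + 4) = (z - 3*z*(1 + z))/(4 + z))
(o(11/(-22)) + (130 + 60))*465 = ((11/(-22))*(-2 - 33/(-22))/(4 + 11/(-22)) + (130 + 60))*465 = ((11*(-1/22))*(-2 - 33*(-1)/22)/(4 + 11*(-1/22)) + 190)*465 = (-(-2 - 3*(-½))/(2*(4 - ½)) + 190)*465 = (-(-2 + 3/2)/(2*7/2) + 190)*465 = (-½*2/7*(-½) + 190)*465 = (1/14 + 190)*465 = (2661/14)*465 = 1237365/14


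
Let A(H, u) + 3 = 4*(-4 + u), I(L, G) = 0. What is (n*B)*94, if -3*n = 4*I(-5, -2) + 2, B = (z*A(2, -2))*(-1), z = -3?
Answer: 5076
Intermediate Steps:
A(H, u) = -19 + 4*u (A(H, u) = -3 + 4*(-4 + u) = -3 + (-16 + 4*u) = -19 + 4*u)
B = -81 (B = -3*(-19 + 4*(-2))*(-1) = -3*(-19 - 8)*(-1) = -3*(-27)*(-1) = 81*(-1) = -81)
n = -⅔ (n = -(4*0 + 2)/3 = -(0 + 2)/3 = -⅓*2 = -⅔ ≈ -0.66667)
(n*B)*94 = -⅔*(-81)*94 = 54*94 = 5076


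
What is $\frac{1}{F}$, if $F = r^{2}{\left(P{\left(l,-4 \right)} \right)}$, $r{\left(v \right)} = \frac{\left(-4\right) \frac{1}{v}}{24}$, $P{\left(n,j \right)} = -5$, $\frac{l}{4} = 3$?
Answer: $900$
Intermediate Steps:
$l = 12$ ($l = 4 \cdot 3 = 12$)
$r{\left(v \right)} = - \frac{1}{6 v}$ ($r{\left(v \right)} = - \frac{4}{v} \frac{1}{24} = - \frac{1}{6 v}$)
$F = \frac{1}{900}$ ($F = \left(- \frac{1}{6 \left(-5\right)}\right)^{2} = \left(\left(- \frac{1}{6}\right) \left(- \frac{1}{5}\right)\right)^{2} = \left(\frac{1}{30}\right)^{2} = \frac{1}{900} \approx 0.0011111$)
$\frac{1}{F} = \frac{1}{\frac{1}{900}} = 900$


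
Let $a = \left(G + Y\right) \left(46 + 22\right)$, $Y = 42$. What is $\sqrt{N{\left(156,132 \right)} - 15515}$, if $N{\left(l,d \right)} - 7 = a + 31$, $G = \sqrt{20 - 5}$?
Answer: $\sqrt{-12621 + 68 \sqrt{15}} \approx 111.16 i$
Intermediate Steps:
$G = \sqrt{15} \approx 3.873$
$a = 2856 + 68 \sqrt{15}$ ($a = \left(\sqrt{15} + 42\right) \left(46 + 22\right) = \left(42 + \sqrt{15}\right) 68 = 2856 + 68 \sqrt{15} \approx 3119.4$)
$N{\left(l,d \right)} = 2894 + 68 \sqrt{15}$ ($N{\left(l,d \right)} = 7 + \left(\left(2856 + 68 \sqrt{15}\right) + 31\right) = 7 + \left(2887 + 68 \sqrt{15}\right) = 2894 + 68 \sqrt{15}$)
$\sqrt{N{\left(156,132 \right)} - 15515} = \sqrt{\left(2894 + 68 \sqrt{15}\right) - 15515} = \sqrt{-12621 + 68 \sqrt{15}}$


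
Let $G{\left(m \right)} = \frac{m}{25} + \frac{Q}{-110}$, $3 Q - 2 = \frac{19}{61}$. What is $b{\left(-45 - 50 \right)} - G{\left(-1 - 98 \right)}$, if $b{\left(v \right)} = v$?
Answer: $- \frac{3054157}{33550} \approx -91.033$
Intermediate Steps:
$Q = \frac{47}{61}$ ($Q = \frac{2}{3} + \frac{19 \cdot \frac{1}{61}}{3} = \frac{2}{3} + \frac{1}{3} \cdot \frac{19}{61} = \frac{2}{3} + \frac{19}{183} = \frac{47}{61} \approx 0.77049$)
$G{\left(m \right)} = - \frac{47}{6710} + \frac{m}{25}$ ($G{\left(m \right)} = \frac{m}{25} + \frac{47}{61 \left(-110\right)} = m \frac{1}{25} + \frac{47}{61} \left(- \frac{1}{110}\right) = \frac{m}{25} - \frac{47}{6710} = - \frac{47}{6710} + \frac{m}{25}$)
$b{\left(-45 - 50 \right)} - G{\left(-1 - 98 \right)} = \left(-45 - 50\right) - \left(- \frac{47}{6710} + \frac{-1 - 98}{25}\right) = -95 - \left(- \frac{47}{6710} + \frac{1}{25} \left(-99\right)\right) = -95 - \left(- \frac{47}{6710} - \frac{99}{25}\right) = -95 - - \frac{133093}{33550} = -95 + \frac{133093}{33550} = - \frac{3054157}{33550}$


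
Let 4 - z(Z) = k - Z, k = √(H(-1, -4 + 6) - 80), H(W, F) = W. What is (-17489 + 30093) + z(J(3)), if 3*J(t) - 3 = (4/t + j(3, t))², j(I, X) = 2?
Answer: 340543/27 - 9*I ≈ 12613.0 - 9.0*I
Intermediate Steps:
k = 9*I (k = √(-1 - 80) = √(-81) = 9*I ≈ 9.0*I)
J(t) = 1 + (2 + 4/t)²/3 (J(t) = 1 + (4/t + 2)²/3 = 1 + (2 + 4/t)²/3)
z(Z) = 4 + Z - 9*I (z(Z) = 4 - (9*I - Z) = 4 - (-Z + 9*I) = 4 + (Z - 9*I) = 4 + Z - 9*I)
(-17489 + 30093) + z(J(3)) = (-17489 + 30093) + (4 + (⅓)*(16 + 7*3² + 16*3)/3² - 9*I) = 12604 + (4 + (⅓)*(⅑)*(16 + 7*9 + 48) - 9*I) = 12604 + (4 + (⅓)*(⅑)*(16 + 63 + 48) - 9*I) = 12604 + (4 + (⅓)*(⅑)*127 - 9*I) = 12604 + (4 + 127/27 - 9*I) = 12604 + (235/27 - 9*I) = 340543/27 - 9*I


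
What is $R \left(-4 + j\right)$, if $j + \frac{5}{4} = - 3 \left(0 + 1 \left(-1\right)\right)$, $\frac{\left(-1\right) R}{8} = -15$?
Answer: $-270$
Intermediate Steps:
$R = 120$ ($R = \left(-8\right) \left(-15\right) = 120$)
$j = \frac{7}{4}$ ($j = - \frac{5}{4} - 3 \left(0 + 1 \left(-1\right)\right) = - \frac{5}{4} - 3 \left(0 - 1\right) = - \frac{5}{4} - -3 = - \frac{5}{4} + 3 = \frac{7}{4} \approx 1.75$)
$R \left(-4 + j\right) = 120 \left(-4 + \frac{7}{4}\right) = 120 \left(- \frac{9}{4}\right) = -270$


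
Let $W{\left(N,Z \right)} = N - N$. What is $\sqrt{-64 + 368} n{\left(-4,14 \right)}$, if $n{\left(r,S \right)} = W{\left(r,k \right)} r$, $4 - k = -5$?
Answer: $0$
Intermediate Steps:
$k = 9$ ($k = 4 - -5 = 4 + 5 = 9$)
$W{\left(N,Z \right)} = 0$
$n{\left(r,S \right)} = 0$ ($n{\left(r,S \right)} = 0 r = 0$)
$\sqrt{-64 + 368} n{\left(-4,14 \right)} = \sqrt{-64 + 368} \cdot 0 = \sqrt{304} \cdot 0 = 4 \sqrt{19} \cdot 0 = 0$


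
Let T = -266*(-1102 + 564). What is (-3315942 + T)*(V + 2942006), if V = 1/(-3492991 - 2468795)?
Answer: -27825135767232182155/2980893 ≈ -9.3345e+12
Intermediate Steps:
V = -1/5961786 (V = 1/(-5961786) = -1/5961786 ≈ -1.6773e-7)
T = 143108 (T = -266*(-538) = 143108)
(-3315942 + T)*(V + 2942006) = (-3315942 + 143108)*(-1/5961786 + 2942006) = -3172834*17539610182715/5961786 = -27825135767232182155/2980893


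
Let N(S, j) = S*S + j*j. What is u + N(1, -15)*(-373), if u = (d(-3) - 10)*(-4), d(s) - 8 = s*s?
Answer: -84326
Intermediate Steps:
d(s) = 8 + s² (d(s) = 8 + s*s = 8 + s²)
u = -28 (u = ((8 + (-3)²) - 10)*(-4) = ((8 + 9) - 10)*(-4) = (17 - 10)*(-4) = 7*(-4) = -28)
N(S, j) = S² + j²
u + N(1, -15)*(-373) = -28 + (1² + (-15)²)*(-373) = -28 + (1 + 225)*(-373) = -28 + 226*(-373) = -28 - 84298 = -84326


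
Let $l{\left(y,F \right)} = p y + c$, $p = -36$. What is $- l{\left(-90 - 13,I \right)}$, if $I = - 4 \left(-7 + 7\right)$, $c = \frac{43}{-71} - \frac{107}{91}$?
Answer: $- \frac{23945878}{6461} \approx -3706.2$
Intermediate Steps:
$c = - \frac{11510}{6461}$ ($c = 43 \left(- \frac{1}{71}\right) - \frac{107}{91} = - \frac{43}{71} - \frac{107}{91} = - \frac{11510}{6461} \approx -1.7815$)
$I = 0$ ($I = \left(-4\right) 0 = 0$)
$l{\left(y,F \right)} = - \frac{11510}{6461} - 36 y$ ($l{\left(y,F \right)} = - 36 y - \frac{11510}{6461} = - \frac{11510}{6461} - 36 y$)
$- l{\left(-90 - 13,I \right)} = - (- \frac{11510}{6461} - 36 \left(-90 - 13\right)) = - (- \frac{11510}{6461} - -3708) = - (- \frac{11510}{6461} + 3708) = \left(-1\right) \frac{23945878}{6461} = - \frac{23945878}{6461}$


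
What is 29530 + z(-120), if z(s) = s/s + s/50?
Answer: 147643/5 ≈ 29529.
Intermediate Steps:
z(s) = 1 + s/50 (z(s) = 1 + s*(1/50) = 1 + s/50)
29530 + z(-120) = 29530 + (1 + (1/50)*(-120)) = 29530 + (1 - 12/5) = 29530 - 7/5 = 147643/5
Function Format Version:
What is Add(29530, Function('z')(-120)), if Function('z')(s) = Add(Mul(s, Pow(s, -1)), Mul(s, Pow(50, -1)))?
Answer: Rational(147643, 5) ≈ 29529.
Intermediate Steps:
Function('z')(s) = Add(1, Mul(Rational(1, 50), s)) (Function('z')(s) = Add(1, Mul(s, Rational(1, 50))) = Add(1, Mul(Rational(1, 50), s)))
Add(29530, Function('z')(-120)) = Add(29530, Add(1, Mul(Rational(1, 50), -120))) = Add(29530, Add(1, Rational(-12, 5))) = Add(29530, Rational(-7, 5)) = Rational(147643, 5)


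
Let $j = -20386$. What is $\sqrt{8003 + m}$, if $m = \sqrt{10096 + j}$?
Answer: $\sqrt{8003 + 7 i \sqrt{210}} \approx 89.461 + 0.5669 i$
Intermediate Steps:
$m = 7 i \sqrt{210}$ ($m = \sqrt{10096 - 20386} = \sqrt{-10290} = 7 i \sqrt{210} \approx 101.44 i$)
$\sqrt{8003 + m} = \sqrt{8003 + 7 i \sqrt{210}}$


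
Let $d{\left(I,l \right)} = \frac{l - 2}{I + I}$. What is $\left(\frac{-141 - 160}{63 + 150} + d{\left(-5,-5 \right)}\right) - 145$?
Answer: $- \frac{310369}{2130} \approx -145.71$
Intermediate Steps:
$d{\left(I,l \right)} = \frac{-2 + l}{2 I}$
$\left(\frac{-141 - 160}{63 + 150} + d{\left(-5,-5 \right)}\right) - 145 = \left(\frac{-141 - 160}{63 + 150} + \frac{-2 - 5}{2 \left(-5\right)}\right) - 145 = \left(- \frac{301}{213} + \frac{1}{2} \left(- \frac{1}{5}\right) \left(-7\right)\right) - 145 = \left(\left(-301\right) \frac{1}{213} + \frac{7}{10}\right) - 145 = \left(- \frac{301}{213} + \frac{7}{10}\right) - 145 = - \frac{1519}{2130} - 145 = - \frac{310369}{2130}$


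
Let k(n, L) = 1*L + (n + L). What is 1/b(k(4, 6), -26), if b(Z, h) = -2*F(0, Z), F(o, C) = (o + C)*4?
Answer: -1/128 ≈ -0.0078125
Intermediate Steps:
F(o, C) = 4*C + 4*o (F(o, C) = (C + o)*4 = 4*C + 4*o)
k(n, L) = n + 2*L (k(n, L) = L + (L + n) = n + 2*L)
b(Z, h) = -8*Z (b(Z, h) = -2*(4*Z + 4*0) = -2*(4*Z + 0) = -8*Z)
1/b(k(4, 6), -26) = 1/(-8*(4 + 2*6)) = 1/(-8*(4 + 12)) = 1/(-8*16) = 1/(-128) = -1/128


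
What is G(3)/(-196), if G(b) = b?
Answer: -3/196 ≈ -0.015306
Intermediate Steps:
G(3)/(-196) = 3/(-196) = 3*(-1/196) = -3/196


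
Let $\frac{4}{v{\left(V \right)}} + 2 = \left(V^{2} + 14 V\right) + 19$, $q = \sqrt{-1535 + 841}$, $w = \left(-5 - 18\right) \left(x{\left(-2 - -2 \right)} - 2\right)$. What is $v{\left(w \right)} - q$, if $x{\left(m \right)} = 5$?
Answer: $\frac{1}{953} - i \sqrt{694} \approx 0.0010493 - 26.344 i$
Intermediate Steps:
$w = -69$ ($w = \left(-5 - 18\right) \left(5 - 2\right) = \left(-23\right) 3 = -69$)
$q = i \sqrt{694}$ ($q = \sqrt{-694} = i \sqrt{694} \approx 26.344 i$)
$v{\left(V \right)} = \frac{4}{17 + V^{2} + 14 V}$ ($v{\left(V \right)} = \frac{4}{-2 + \left(\left(V^{2} + 14 V\right) + 19\right)} = \frac{4}{-2 + \left(19 + V^{2} + 14 V\right)} = \frac{4}{17 + V^{2} + 14 V}$)
$v{\left(w \right)} - q = \frac{4}{17 + \left(-69\right)^{2} + 14 \left(-69\right)} - i \sqrt{694} = \frac{4}{17 + 4761 - 966} - i \sqrt{694} = \frac{4}{3812} - i \sqrt{694} = 4 \cdot \frac{1}{3812} - i \sqrt{694} = \frac{1}{953} - i \sqrt{694}$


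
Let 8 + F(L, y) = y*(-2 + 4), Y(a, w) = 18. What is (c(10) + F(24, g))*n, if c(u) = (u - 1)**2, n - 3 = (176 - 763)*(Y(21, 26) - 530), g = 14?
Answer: 30355247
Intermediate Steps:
n = 300547 (n = 3 + (176 - 763)*(18 - 530) = 3 - 587*(-512) = 3 + 300544 = 300547)
F(L, y) = -8 + 2*y (F(L, y) = -8 + y*(-2 + 4) = -8 + y*2 = -8 + 2*y)
c(u) = (-1 + u)**2
(c(10) + F(24, g))*n = ((-1 + 10)**2 + (-8 + 2*14))*300547 = (9**2 + (-8 + 28))*300547 = (81 + 20)*300547 = 101*300547 = 30355247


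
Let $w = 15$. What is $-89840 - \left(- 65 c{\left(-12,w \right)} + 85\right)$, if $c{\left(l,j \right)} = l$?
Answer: $-90705$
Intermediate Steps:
$-89840 - \left(- 65 c{\left(-12,w \right)} + 85\right) = -89840 - \left(\left(-65\right) \left(-12\right) + 85\right) = -89840 - \left(780 + 85\right) = -89840 - 865 = -90705$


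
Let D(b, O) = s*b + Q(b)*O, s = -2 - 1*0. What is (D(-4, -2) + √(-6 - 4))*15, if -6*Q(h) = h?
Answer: 100 + 15*I*√10 ≈ 100.0 + 47.434*I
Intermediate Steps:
Q(h) = -h/6
s = -2 (s = -2 + 0 = -2)
D(b, O) = -2*b - O*b/6 (D(b, O) = -2*b + (-b/6)*O = -2*b - O*b/6)
(D(-4, -2) + √(-6 - 4))*15 = ((⅙)*(-4)*(-12 - 1*(-2)) + √(-6 - 4))*15 = ((⅙)*(-4)*(-12 + 2) + √(-10))*15 = ((⅙)*(-4)*(-10) + I*√10)*15 = (20/3 + I*√10)*15 = 100 + 15*I*√10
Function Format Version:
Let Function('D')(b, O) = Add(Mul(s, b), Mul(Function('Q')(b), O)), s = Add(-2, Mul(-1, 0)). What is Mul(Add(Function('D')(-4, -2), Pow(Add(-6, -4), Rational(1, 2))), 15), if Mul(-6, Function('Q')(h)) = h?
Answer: Add(100, Mul(15, I, Pow(10, Rational(1, 2)))) ≈ Add(100.00, Mul(47.434, I))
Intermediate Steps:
Function('Q')(h) = Mul(Rational(-1, 6), h)
s = -2 (s = Add(-2, 0) = -2)
Function('D')(b, O) = Add(Mul(-2, b), Mul(Rational(-1, 6), O, b)) (Function('D')(b, O) = Add(Mul(-2, b), Mul(Mul(Rational(-1, 6), b), O)) = Add(Mul(-2, b), Mul(Rational(-1, 6), O, b)))
Mul(Add(Function('D')(-4, -2), Pow(Add(-6, -4), Rational(1, 2))), 15) = Mul(Add(Mul(Rational(1, 6), -4, Add(-12, Mul(-1, -2))), Pow(Add(-6, -4), Rational(1, 2))), 15) = Mul(Add(Mul(Rational(1, 6), -4, Add(-12, 2)), Pow(-10, Rational(1, 2))), 15) = Mul(Add(Mul(Rational(1, 6), -4, -10), Mul(I, Pow(10, Rational(1, 2)))), 15) = Mul(Add(Rational(20, 3), Mul(I, Pow(10, Rational(1, 2)))), 15) = Add(100, Mul(15, I, Pow(10, Rational(1, 2))))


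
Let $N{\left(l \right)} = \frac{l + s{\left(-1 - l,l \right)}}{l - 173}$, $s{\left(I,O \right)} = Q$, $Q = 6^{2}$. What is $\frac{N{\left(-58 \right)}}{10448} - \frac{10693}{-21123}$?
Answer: $\frac{391028665}{772425864} \approx 0.50623$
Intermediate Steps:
$Q = 36$
$s{\left(I,O \right)} = 36$
$N{\left(l \right)} = \frac{36 + l}{-173 + l}$ ($N{\left(l \right)} = \frac{l + 36}{l - 173} = \frac{36 + l}{-173 + l}$)
$\frac{N{\left(-58 \right)}}{10448} - \frac{10693}{-21123} = \frac{\frac{1}{-173 - 58} \left(36 - 58\right)}{10448} - \frac{10693}{-21123} = \frac{1}{-231} \left(-22\right) \frac{1}{10448} - - \frac{10693}{21123} = \left(- \frac{1}{231}\right) \left(-22\right) \frac{1}{10448} + \frac{10693}{21123} = \frac{2}{21} \cdot \frac{1}{10448} + \frac{10693}{21123} = \frac{1}{109704} + \frac{10693}{21123} = \frac{391028665}{772425864}$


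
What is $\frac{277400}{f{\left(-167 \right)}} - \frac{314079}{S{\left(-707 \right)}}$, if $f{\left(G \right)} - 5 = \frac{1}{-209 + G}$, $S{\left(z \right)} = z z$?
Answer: $\frac{52134860183159}{939216271} \approx 55509.0$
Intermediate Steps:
$S{\left(z \right)} = z^{2}$
$f{\left(G \right)} = 5 + \frac{1}{-209 + G}$
$\frac{277400}{f{\left(-167 \right)}} - \frac{314079}{S{\left(-707 \right)}} = \frac{277400}{\frac{1}{-209 - 167} \left(-1044 + 5 \left(-167\right)\right)} - \frac{314079}{\left(-707\right)^{2}} = \frac{277400}{\frac{1}{-376} \left(-1044 - 835\right)} - \frac{314079}{499849} = \frac{277400}{\left(- \frac{1}{376}\right) \left(-1879\right)} - \frac{314079}{499849} = \frac{277400}{\frac{1879}{376}} - \frac{314079}{499849} = 277400 \cdot \frac{376}{1879} - \frac{314079}{499849} = \frac{104302400}{1879} - \frac{314079}{499849} = \frac{52134860183159}{939216271}$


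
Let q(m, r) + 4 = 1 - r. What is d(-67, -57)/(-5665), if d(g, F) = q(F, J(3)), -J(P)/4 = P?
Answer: -9/5665 ≈ -0.0015887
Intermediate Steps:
J(P) = -4*P
q(m, r) = -3 - r (q(m, r) = -4 + (1 - r) = -3 - r)
d(g, F) = 9 (d(g, F) = -3 - (-4)*3 = -3 - 1*(-12) = -3 + 12 = 9)
d(-67, -57)/(-5665) = 9/(-5665) = 9*(-1/5665) = -9/5665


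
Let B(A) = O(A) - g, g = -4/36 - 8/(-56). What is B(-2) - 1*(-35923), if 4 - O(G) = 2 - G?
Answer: 2263147/63 ≈ 35923.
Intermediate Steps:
g = 2/63 (g = -4*1/36 - 8*(-1/56) = -1/9 + 1/7 = 2/63 ≈ 0.031746)
O(G) = 2 + G (O(G) = 4 - (2 - G) = 4 + (-2 + G) = 2 + G)
B(A) = 124/63 + A (B(A) = (2 + A) - 1*2/63 = (2 + A) - 2/63 = 124/63 + A)
B(-2) - 1*(-35923) = (124/63 - 2) - 1*(-35923) = -2/63 + 35923 = 2263147/63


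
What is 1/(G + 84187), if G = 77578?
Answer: 1/161765 ≈ 6.1818e-6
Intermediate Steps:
1/(G + 84187) = 1/(77578 + 84187) = 1/161765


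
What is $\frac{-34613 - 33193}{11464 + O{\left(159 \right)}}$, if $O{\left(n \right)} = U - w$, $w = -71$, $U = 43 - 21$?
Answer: $- \frac{67806}{11557} \approx -5.8671$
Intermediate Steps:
$U = 22$ ($U = 43 - 21 = 22$)
$O{\left(n \right)} = 93$ ($O{\left(n \right)} = 22 - -71 = 22 + 71 = 93$)
$\frac{-34613 - 33193}{11464 + O{\left(159 \right)}} = \frac{-34613 - 33193}{11464 + 93} = - \frac{67806}{11557}$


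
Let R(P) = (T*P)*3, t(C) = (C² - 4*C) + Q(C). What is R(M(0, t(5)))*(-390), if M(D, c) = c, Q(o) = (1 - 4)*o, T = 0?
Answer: 0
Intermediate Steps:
Q(o) = -3*o
t(C) = C² - 7*C (t(C) = (C² - 4*C) - 3*C = C² - 7*C)
R(P) = 0 (R(P) = (0*P)*3 = 0*3 = 0)
R(M(0, t(5)))*(-390) = 0*(-390) = 0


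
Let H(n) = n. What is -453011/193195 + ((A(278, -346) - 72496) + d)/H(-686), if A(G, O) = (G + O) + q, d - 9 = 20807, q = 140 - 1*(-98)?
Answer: 4820354452/66265885 ≈ 72.743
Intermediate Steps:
q = 238 (q = 140 + 98 = 238)
d = 20816 (d = 9 + 20807 = 20816)
A(G, O) = 238 + G + O (A(G, O) = (G + O) + 238 = 238 + G + O)
-453011/193195 + ((A(278, -346) - 72496) + d)/H(-686) = -453011/193195 + (((238 + 278 - 346) - 72496) + 20816)/(-686) = -453011*1/193195 + ((170 - 72496) + 20816)*(-1/686) = -453011/193195 + (-72326 + 20816)*(-1/686) = -453011/193195 - 51510*(-1/686) = -453011/193195 + 25755/343 = 4820354452/66265885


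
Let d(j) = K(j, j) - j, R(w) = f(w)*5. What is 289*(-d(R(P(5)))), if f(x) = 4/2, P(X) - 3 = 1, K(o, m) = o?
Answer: 0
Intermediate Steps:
P(X) = 4 (P(X) = 3 + 1 = 4)
f(x) = 2 (f(x) = 4*(1/2) = 2)
R(w) = 10 (R(w) = 2*5 = 10)
d(j) = 0 (d(j) = j - j = 0)
289*(-d(R(P(5)))) = 289*(-1*0) = 289*0 = 0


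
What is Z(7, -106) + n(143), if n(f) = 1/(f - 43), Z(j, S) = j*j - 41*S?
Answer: 439501/100 ≈ 4395.0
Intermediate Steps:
Z(j, S) = j**2 - 41*S
n(f) = 1/(-43 + f)
Z(7, -106) + n(143) = (7**2 - 41*(-106)) + 1/(-43 + 143) = (49 + 4346) + 1/100 = 4395 + 1/100 = 439501/100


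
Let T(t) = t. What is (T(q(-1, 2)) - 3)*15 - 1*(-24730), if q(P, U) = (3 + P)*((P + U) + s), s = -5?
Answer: 24565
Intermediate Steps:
q(P, U) = (3 + P)*(-5 + P + U) (q(P, U) = (3 + P)*((P + U) - 5) = (3 + P)*(-5 + P + U))
(T(q(-1, 2)) - 3)*15 - 1*(-24730) = ((-15 + (-1)² - 2*(-1) + 3*2 - 1*2) - 3)*15 - 1*(-24730) = ((-15 + 1 + 2 + 6 - 2) - 3)*15 + 24730 = (-8 - 3)*15 + 24730 = -11*15 + 24730 = -165 + 24730 = 24565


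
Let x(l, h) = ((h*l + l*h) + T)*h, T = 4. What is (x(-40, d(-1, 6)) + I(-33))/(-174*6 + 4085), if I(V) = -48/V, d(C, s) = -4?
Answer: -14240/33451 ≈ -0.42570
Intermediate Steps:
x(l, h) = h*(4 + 2*h*l) (x(l, h) = ((h*l + l*h) + 4)*h = ((h*l + h*l) + 4)*h = (2*h*l + 4)*h = (4 + 2*h*l)*h = h*(4 + 2*h*l))
(x(-40, d(-1, 6)) + I(-33))/(-174*6 + 4085) = (2*(-4)*(2 - 4*(-40)) - 48/(-33))/(-174*6 + 4085) = (2*(-4)*(2 + 160) - 48*(-1/33))/(-1044 + 4085) = (2*(-4)*162 + 16/11)/3041 = (-1296 + 16/11)*(1/3041) = -14240/11*1/3041 = -14240/33451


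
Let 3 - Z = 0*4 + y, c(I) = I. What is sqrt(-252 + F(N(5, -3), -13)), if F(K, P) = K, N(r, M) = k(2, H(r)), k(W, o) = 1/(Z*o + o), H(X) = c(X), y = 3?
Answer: I*sqrt(6295)/5 ≈ 15.868*I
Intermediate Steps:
H(X) = X
Z = 0 (Z = 3 - (0*4 + 3) = 3 - (0 + 3) = 3 - 1*3 = 3 - 3 = 0)
k(W, o) = 1/o (k(W, o) = 1/(0*o + o) = 1/(0 + o) = 1/o)
N(r, M) = 1/r
sqrt(-252 + F(N(5, -3), -13)) = sqrt(-252 + 1/5) = sqrt(-1259/5) = I*sqrt(6295)/5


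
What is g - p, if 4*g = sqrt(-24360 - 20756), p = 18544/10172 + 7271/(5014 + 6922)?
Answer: -73825449/30353248 + I*sqrt(11279)/2 ≈ -2.4322 + 53.101*I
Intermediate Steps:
p = 73825449/30353248 (p = 18544*(1/10172) + 7271/11936 = 4636/2543 + 7271*(1/11936) = 4636/2543 + 7271/11936 = 73825449/30353248 ≈ 2.4322)
g = I*sqrt(11279)/2 (g = sqrt(-24360 - 20756)/4 = sqrt(-45116)/4 = (2*I*sqrt(11279))/4 = I*sqrt(11279)/2 ≈ 53.101*I)
g - p = I*sqrt(11279)/2 - 1*73825449/30353248 = I*sqrt(11279)/2 - 73825449/30353248 = -73825449/30353248 + I*sqrt(11279)/2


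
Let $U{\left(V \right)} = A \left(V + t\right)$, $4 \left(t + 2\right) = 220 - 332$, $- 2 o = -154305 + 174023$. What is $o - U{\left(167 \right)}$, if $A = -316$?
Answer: $33433$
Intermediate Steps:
$o = -9859$ ($o = - \frac{-154305 + 174023}{2} = \left(- \frac{1}{2}\right) 19718 = -9859$)
$t = -30$ ($t = -2 + \frac{220 - 332}{4} = -2 + \frac{1}{4} \left(-112\right) = -2 - 28 = -30$)
$U{\left(V \right)} = 9480 - 316 V$ ($U{\left(V \right)} = - 316 \left(V - 30\right) = - 316 \left(-30 + V\right) = 9480 - 316 V$)
$o - U{\left(167 \right)} = -9859 - \left(9480 - 52772\right) = -9859 - -43292 = -9859 + 43292 = 33433$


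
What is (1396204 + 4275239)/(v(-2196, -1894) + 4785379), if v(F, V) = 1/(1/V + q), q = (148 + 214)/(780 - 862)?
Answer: 1944482589765/1640691039391 ≈ 1.1852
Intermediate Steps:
q = -181/41 (q = 362/(-82) = 362*(-1/82) = -181/41 ≈ -4.4146)
v(F, V) = 1/(-181/41 + 1/V) (v(F, V) = 1/(1/V - 181/41) = 1/(-181/41 + 1/V))
(1396204 + 4275239)/(v(-2196, -1894) + 4785379) = (1396204 + 4275239)/(41*(-1894)/(41 - 181*(-1894)) + 4785379) = 5671443/(41*(-1894)/(41 + 342814) + 4785379) = 5671443/(41*(-1894)/342855 + 4785379) = 5671443/(41*(-1894)*(1/342855) + 4785379) = 5671443/(-77654/342855 + 4785379) = 5671443/(1640691039391/342855) = 5671443*(342855/1640691039391) = 1944482589765/1640691039391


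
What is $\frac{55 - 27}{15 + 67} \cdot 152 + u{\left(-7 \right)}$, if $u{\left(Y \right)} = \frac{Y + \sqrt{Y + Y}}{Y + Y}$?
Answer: $\frac{4297}{82} - \frac{i \sqrt{14}}{14} \approx 52.402 - 0.26726 i$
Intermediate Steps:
$u{\left(Y \right)} = \frac{Y + \sqrt{2} \sqrt{Y}}{2 Y}$ ($u{\left(Y \right)} = \frac{Y + \sqrt{2 Y}}{2 Y} = \left(Y + \sqrt{2} \sqrt{Y}\right) \frac{1}{2 Y} = \frac{Y + \sqrt{2} \sqrt{Y}}{2 Y}$)
$\frac{55 - 27}{15 + 67} \cdot 152 + u{\left(-7 \right)} = \frac{55 - 27}{15 + 67} \cdot 152 + \left(\frac{1}{2} + \frac{\sqrt{2}}{2 i \sqrt{7}}\right) = \frac{28}{82} \cdot 152 + \left(\frac{1}{2} + \frac{\sqrt{2} \left(- \frac{i \sqrt{7}}{7}\right)}{2}\right) = 28 \cdot \frac{1}{82} \cdot 152 + \left(\frac{1}{2} - \frac{i \sqrt{14}}{14}\right) = \frac{14}{41} \cdot 152 + \left(\frac{1}{2} - \frac{i \sqrt{14}}{14}\right) = \frac{2128}{41} + \left(\frac{1}{2} - \frac{i \sqrt{14}}{14}\right) = \frac{4297}{82} - \frac{i \sqrt{14}}{14}$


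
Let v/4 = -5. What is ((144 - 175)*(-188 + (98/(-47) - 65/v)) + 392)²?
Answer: 1351571330041/35344 ≈ 3.8240e+7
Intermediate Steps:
v = -20 (v = 4*(-5) = -20)
((144 - 175)*(-188 + (98/(-47) - 65/v)) + 392)² = ((144 - 175)*(-188 + (98/(-47) - 65/(-20))) + 392)² = (-31*(-188 + (98*(-1/47) - 65*(-1/20))) + 392)² = (-31*(-188 + (-98/47 + 13/4)) + 392)² = (-31*(-188 + 219/188) + 392)² = (-31*(-35125/188) + 392)² = (1088875/188 + 392)² = (1162571/188)² = 1351571330041/35344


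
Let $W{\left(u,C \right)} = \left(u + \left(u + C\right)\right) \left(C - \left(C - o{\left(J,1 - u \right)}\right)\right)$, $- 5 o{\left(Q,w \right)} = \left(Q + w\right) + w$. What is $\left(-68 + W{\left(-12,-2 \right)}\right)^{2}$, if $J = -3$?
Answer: $\frac{66564}{25} \approx 2662.6$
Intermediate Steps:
$o{\left(Q,w \right)} = - \frac{2 w}{5} - \frac{Q}{5}$ ($o{\left(Q,w \right)} = - \frac{\left(Q + w\right) + w}{5} = - \frac{Q + 2 w}{5} = - \frac{2 w}{5} - \frac{Q}{5}$)
$W{\left(u,C \right)} = \left(\frac{1}{5} + \frac{2 u}{5}\right) \left(C + 2 u\right)$ ($W{\left(u,C \right)} = \left(u + \left(u + C\right)\right) \left(C - \left(- \frac{3}{5} + C + \frac{2 \left(1 - u\right)}{5}\right)\right) = \left(u + \left(C + u\right)\right) \left(C - \left(- \frac{1}{5} + C - \frac{2 u}{5}\right)\right) = \left(C + 2 u\right) \left(C - \left(- \frac{1}{5} + C - \frac{2 u}{5}\right)\right) = \left(C + 2 u\right) \left(C + \left(\frac{1}{5} - C + \frac{2 u}{5}\right)\right) = \left(C + 2 u\right) \left(\frac{1}{5} + \frac{2 u}{5}\right) = \left(\frac{1}{5} + \frac{2 u}{5}\right) \left(C + 2 u\right)$)
$\left(-68 + W{\left(-12,-2 \right)}\right)^{2} = \left(-68 + \frac{\left(1 + 2 \left(-12\right)\right) \left(-2 + 2 \left(-12\right)\right)}{5}\right)^{2} = \left(-68 + \frac{\left(1 - 24\right) \left(-2 - 24\right)}{5}\right)^{2} = \left(-68 + \frac{1}{5} \left(-23\right) \left(-26\right)\right)^{2} = \left(-68 + \frac{598}{5}\right)^{2} = \left(\frac{258}{5}\right)^{2} = \frac{66564}{25}$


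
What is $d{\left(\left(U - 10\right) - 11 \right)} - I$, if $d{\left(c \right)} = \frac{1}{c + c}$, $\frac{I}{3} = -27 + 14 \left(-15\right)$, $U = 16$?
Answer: $\frac{7109}{10} \approx 710.9$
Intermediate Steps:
$I = -711$ ($I = 3 \left(-27 + 14 \left(-15\right)\right) = 3 \left(-27 - 210\right) = 3 \left(-237\right) = -711$)
$d{\left(c \right)} = \frac{1}{2 c}$
$d{\left(\left(U - 10\right) - 11 \right)} - I = \frac{1}{2 \left(\left(16 - 10\right) - 11\right)} - -711 = \frac{1}{2 \left(6 - 11\right)} + 711 = \frac{1}{2 \left(-5\right)} + 711 = \frac{1}{2} \left(- \frac{1}{5}\right) + 711 = - \frac{1}{10} + 711 = \frac{7109}{10}$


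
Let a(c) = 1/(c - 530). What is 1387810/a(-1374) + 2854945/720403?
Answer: -1903585853211775/720403 ≈ -2.6424e+9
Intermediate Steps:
a(c) = 1/(-530 + c)
1387810/a(-1374) + 2854945/720403 = 1387810/(1/(-530 - 1374)) + 2854945/720403 = 1387810/(1/(-1904)) + 2854945*(1/720403) = 1387810/(-1/1904) + 2854945/720403 = 1387810*(-1904) + 2854945/720403 = -2642390240 + 2854945/720403 = -1903585853211775/720403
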